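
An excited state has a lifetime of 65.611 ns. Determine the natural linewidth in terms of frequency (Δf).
1.213 MHz

Using the energy-time uncertainty principle and E = hf:
ΔEΔt ≥ ℏ/2
hΔf·Δt ≥ ℏ/2

The minimum frequency uncertainty is:
Δf = ℏ/(2hτ) = 1/(4πτ)
Δf = 1/(4π × 6.561e-08 s)
Δf = 1.213e+06 Hz = 1.213 MHz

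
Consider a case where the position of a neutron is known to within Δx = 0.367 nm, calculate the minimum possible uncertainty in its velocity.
85.780 m/s

Using the Heisenberg uncertainty principle and Δp = mΔv:
ΔxΔp ≥ ℏ/2
Δx(mΔv) ≥ ℏ/2

The minimum uncertainty in velocity is:
Δv_min = ℏ/(2mΔx)
Δv_min = (1.055e-34 J·s) / (2 × 1.675e-27 kg × 3.670e-10 m)
Δv_min = 8.578e+01 m/s = 85.780 m/s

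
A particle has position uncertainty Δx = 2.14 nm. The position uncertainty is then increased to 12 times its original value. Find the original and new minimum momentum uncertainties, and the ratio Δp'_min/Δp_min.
Original Δp_min = 2.464 × 10^-26 kg·m/s; new Δp'_min = 2.053 × 10^-27 kg·m/s; ratio Δp'_min/Δp_min = 1/12.

From the uncertainty principle ΔxΔp ≥ ℏ/2, the minimum momentum uncertainty is Δp_min = ℏ/(2Δx).

Original (Δx = 2.14 nm = 2.140e-09 m):
Δp_min = (1.055e-34 J·s)/(2 × 2.140e-09 m) = 2.464e-26 kg·m/s

When Δx → 12Δx:
Δp'_min = ℏ/(2 × 12Δx) = (1/12) × ℏ/(2Δx) = (1/12) × Δp_min
Δp'_min = 1/12 × 2.464e-26 kg·m/s = 2.053e-27 kg·m/s

Since Δp_min ∝ 1/Δx, when Δx is increased to 12 times its original value, Δp_min decreases to 1/12 of its original value.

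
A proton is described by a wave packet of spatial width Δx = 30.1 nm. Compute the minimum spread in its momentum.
1.752 × 10^-27 kg·m/s

For a wave packet, the spatial width Δx and momentum spread Δp are related by the uncertainty principle:
ΔxΔp ≥ ℏ/2

The minimum momentum spread is:
Δp_min = ℏ/(2Δx)
Δp_min = (1.055e-34 J·s) / (2 × 3.010e-08 m)
Δp_min = 1.752e-27 kg·m/s

A wave packet cannot have both a well-defined position and well-defined momentum.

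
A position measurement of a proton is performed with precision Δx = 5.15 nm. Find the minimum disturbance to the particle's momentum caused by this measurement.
1.024 × 10^-26 kg·m/s

The uncertainty principle implies that measuring position disturbs momentum:
ΔxΔp ≥ ℏ/2

When we measure position with precision Δx, we necessarily introduce a momentum uncertainty:
Δp ≥ ℏ/(2Δx)
Δp_min = (1.055e-34 J·s) / (2 × 5.150e-09 m)
Δp_min = 1.024e-26 kg·m/s

The more precisely we measure position, the greater the momentum disturbance.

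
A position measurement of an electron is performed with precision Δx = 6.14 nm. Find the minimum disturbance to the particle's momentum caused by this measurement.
8.588 × 10^-27 kg·m/s

The uncertainty principle implies that measuring position disturbs momentum:
ΔxΔp ≥ ℏ/2

When we measure position with precision Δx, we necessarily introduce a momentum uncertainty:
Δp ≥ ℏ/(2Δx)
Δp_min = (1.055e-34 J·s) / (2 × 6.140e-09 m)
Δp_min = 8.588e-27 kg·m/s

The more precisely we measure position, the greater the momentum disturbance.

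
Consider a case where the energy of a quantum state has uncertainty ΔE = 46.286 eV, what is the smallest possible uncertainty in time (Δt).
7.110 as

Using the energy-time uncertainty principle:
ΔEΔt ≥ ℏ/2

The minimum uncertainty in time is:
Δt_min = ℏ/(2ΔE)
Δt_min = (1.055e-34 J·s) / (2 × 7.416e-18 J)
Δt_min = 7.110e-18 s = 7.110 as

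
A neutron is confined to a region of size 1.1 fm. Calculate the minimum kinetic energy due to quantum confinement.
4.281 MeV

Using the uncertainty principle:

1. Position uncertainty: Δx ≈ 1.100e-15 m
2. Minimum momentum uncertainty: Δp = ℏ/(2Δx) = 4.794e-20 kg·m/s
3. Minimum kinetic energy:
   KE = (Δp)²/(2m) = (4.794e-20)²/(2 × 1.675e-27 kg)
   KE = 6.859e-13 J = 4.281 MeV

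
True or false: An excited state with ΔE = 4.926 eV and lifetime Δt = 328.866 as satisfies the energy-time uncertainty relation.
Yes, it satisfies the uncertainty relation.

Calculate the product ΔEΔt:
ΔE = 4.926 eV = 7.892e-19 J
ΔEΔt = (7.892e-19 J) × (3.289e-16 s)
ΔEΔt = 2.596e-34 J·s

Compare to the minimum allowed value ℏ/2:
ℏ/2 = 5.273e-35 J·s

Since ΔEΔt = 2.596e-34 J·s ≥ 5.273e-35 J·s = ℏ/2,
this satisfies the uncertainty relation.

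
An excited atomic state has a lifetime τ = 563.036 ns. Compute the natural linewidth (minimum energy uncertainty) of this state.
584.520 peV

Using the energy-time uncertainty principle:
ΔEΔt ≥ ℏ/2

The lifetime τ represents the time uncertainty Δt.
The natural linewidth (minimum energy uncertainty) is:

ΔE = ℏ/(2τ)
ΔE = (1.055e-34 J·s) / (2 × 5.630e-07 s)
ΔE = 9.365e-29 J = 584.520 peV

This natural linewidth limits the precision of spectroscopic measurements.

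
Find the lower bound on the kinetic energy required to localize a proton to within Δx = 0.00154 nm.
2.187 eV

Localizing a particle requires giving it sufficient momentum uncertainty:

1. From uncertainty principle: Δp ≥ ℏ/(2Δx)
   Δp_min = (1.055e-34 J·s) / (2 × 1.540e-12 m)
   Δp_min = 3.424e-23 kg·m/s

2. This momentum uncertainty corresponds to kinetic energy:
   KE ≈ (Δp)²/(2m) = (3.424e-23)²/(2 × 1.673e-27 kg)
   KE = 3.504e-19 J = 2.187 eV

Tighter localization requires more energy.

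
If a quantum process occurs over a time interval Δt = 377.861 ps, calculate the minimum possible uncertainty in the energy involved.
870.971 neV

Using the energy-time uncertainty principle:
ΔEΔt ≥ ℏ/2

The minimum uncertainty in energy is:
ΔE_min = ℏ/(2Δt)
ΔE_min = (1.055e-34 J·s) / (2 × 3.779e-10 s)
ΔE_min = 1.395e-25 J = 870.971 neV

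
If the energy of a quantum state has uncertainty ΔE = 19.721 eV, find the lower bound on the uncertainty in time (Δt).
16.688 as

Using the energy-time uncertainty principle:
ΔEΔt ≥ ℏ/2

The minimum uncertainty in time is:
Δt_min = ℏ/(2ΔE)
Δt_min = (1.055e-34 J·s) / (2 × 3.160e-18 J)
Δt_min = 1.669e-17 s = 16.688 as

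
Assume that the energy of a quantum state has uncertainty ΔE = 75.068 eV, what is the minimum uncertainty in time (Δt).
4.384 as

Using the energy-time uncertainty principle:
ΔEΔt ≥ ℏ/2

The minimum uncertainty in time is:
Δt_min = ℏ/(2ΔE)
Δt_min = (1.055e-34 J·s) / (2 × 1.203e-17 J)
Δt_min = 4.384e-18 s = 4.384 as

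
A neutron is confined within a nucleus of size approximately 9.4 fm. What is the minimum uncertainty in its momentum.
5.609 × 10^-21 kg·m/s

Using the Heisenberg uncertainty principle:
ΔxΔp ≥ ℏ/2

With Δx ≈ L = 9.400e-15 m (the confinement size):
Δp_min = ℏ/(2Δx)
Δp_min = (1.055e-34 J·s) / (2 × 9.400e-15 m)
Δp_min = 5.609e-21 kg·m/s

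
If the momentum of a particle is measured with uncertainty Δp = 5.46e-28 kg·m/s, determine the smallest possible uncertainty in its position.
96.573 nm

Using the Heisenberg uncertainty principle:
ΔxΔp ≥ ℏ/2

The minimum uncertainty in position is:
Δx_min = ℏ/(2Δp)
Δx_min = (1.055e-34 J·s) / (2 × 5.460e-28 kg·m/s)
Δx_min = 9.657e-08 m = 96.573 nm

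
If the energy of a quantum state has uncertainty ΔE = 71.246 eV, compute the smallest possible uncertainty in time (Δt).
4.619 as

Using the energy-time uncertainty principle:
ΔEΔt ≥ ℏ/2

The minimum uncertainty in time is:
Δt_min = ℏ/(2ΔE)
Δt_min = (1.055e-34 J·s) / (2 × 1.141e-17 J)
Δt_min = 4.619e-18 s = 4.619 as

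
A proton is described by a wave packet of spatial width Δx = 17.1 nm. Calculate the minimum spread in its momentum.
3.084 × 10^-27 kg·m/s

For a wave packet, the spatial width Δx and momentum spread Δp are related by the uncertainty principle:
ΔxΔp ≥ ℏ/2

The minimum momentum spread is:
Δp_min = ℏ/(2Δx)
Δp_min = (1.055e-34 J·s) / (2 × 1.710e-08 m)
Δp_min = 3.084e-27 kg·m/s

A wave packet cannot have both a well-defined position and well-defined momentum.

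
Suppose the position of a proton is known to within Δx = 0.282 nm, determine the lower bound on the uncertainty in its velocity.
111.789 m/s

Using the Heisenberg uncertainty principle and Δp = mΔv:
ΔxΔp ≥ ℏ/2
Δx(mΔv) ≥ ℏ/2

The minimum uncertainty in velocity is:
Δv_min = ℏ/(2mΔx)
Δv_min = (1.055e-34 J·s) / (2 × 1.673e-27 kg × 2.820e-10 m)
Δv_min = 1.118e+02 m/s = 111.789 m/s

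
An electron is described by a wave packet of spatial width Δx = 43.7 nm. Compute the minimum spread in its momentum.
1.207 × 10^-27 kg·m/s

For a wave packet, the spatial width Δx and momentum spread Δp are related by the uncertainty principle:
ΔxΔp ≥ ℏ/2

The minimum momentum spread is:
Δp_min = ℏ/(2Δx)
Δp_min = (1.055e-34 J·s) / (2 × 4.370e-08 m)
Δp_min = 1.207e-27 kg·m/s

A wave packet cannot have both a well-defined position and well-defined momentum.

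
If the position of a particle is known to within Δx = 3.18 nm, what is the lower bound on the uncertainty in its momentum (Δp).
1.658 × 10^-26 kg·m/s

Using the Heisenberg uncertainty principle:
ΔxΔp ≥ ℏ/2

The minimum uncertainty in momentum is:
Δp_min = ℏ/(2Δx)
Δp_min = (1.055e-34 J·s) / (2 × 3.180e-09 m)
Δp_min = 1.658e-26 kg·m/s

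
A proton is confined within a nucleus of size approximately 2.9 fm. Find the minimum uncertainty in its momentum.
1.818 × 10^-20 kg·m/s

Using the Heisenberg uncertainty principle:
ΔxΔp ≥ ℏ/2

With Δx ≈ L = 2.900e-15 m (the confinement size):
Δp_min = ℏ/(2Δx)
Δp_min = (1.055e-34 J·s) / (2 × 2.900e-15 m)
Δp_min = 1.818e-20 kg·m/s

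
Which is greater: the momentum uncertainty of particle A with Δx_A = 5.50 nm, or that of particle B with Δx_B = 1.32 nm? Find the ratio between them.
Particle B has the larger minimum momentum uncertainty, by a factor of 4.17.

For each particle, the minimum momentum uncertainty is Δp_min = ℏ/(2Δx):

Particle A: Δp_A = ℏ/(2×5.500e-09 m) = 9.587e-27 kg·m/s
Particle B: Δp_B = ℏ/(2×1.320e-09 m) = 3.995e-26 kg·m/s

Ratio: Δp_B/Δp_A = 4.17

Since Δp_min ∝ 1/Δx, the particle with smaller position uncertainty (B) has larger momentum uncertainty.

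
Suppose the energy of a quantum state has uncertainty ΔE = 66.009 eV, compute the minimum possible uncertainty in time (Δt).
4.986 as

Using the energy-time uncertainty principle:
ΔEΔt ≥ ℏ/2

The minimum uncertainty in time is:
Δt_min = ℏ/(2ΔE)
Δt_min = (1.055e-34 J·s) / (2 × 1.058e-17 J)
Δt_min = 4.986e-18 s = 4.986 as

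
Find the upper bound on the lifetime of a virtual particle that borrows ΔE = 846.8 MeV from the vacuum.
3.886 × 10^-25 s

Using the energy-time uncertainty principle:
ΔEΔt ≥ ℏ/2

For a virtual particle borrowing energy ΔE, the maximum lifetime is:
Δt_max = ℏ/(2ΔE)

Converting energy:
ΔE = 846.8 MeV = 1.357e-10 J

Δt_max = (1.055e-34 J·s) / (2 × 1.357e-10 J)
Δt_max = 3.886e-25 s = 3.886 × 10^-25 s

Virtual particles with higher borrowed energy exist for shorter times.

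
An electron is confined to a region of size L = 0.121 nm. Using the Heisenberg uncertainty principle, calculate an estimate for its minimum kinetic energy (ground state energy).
650.567 meV

Using the uncertainty principle to estimate ground state energy:

1. The position uncertainty is approximately the confinement size:
   Δx ≈ L = 1.210e-10 m

2. From ΔxΔp ≥ ℏ/2, the minimum momentum uncertainty is:
   Δp ≈ ℏ/(2L) = 4.358e-25 kg·m/s

3. The kinetic energy is approximately:
   KE ≈ (Δp)²/(2m) = (4.358e-25)²/(2 × 9.109e-31 kg)
   KE ≈ 1.042e-19 J = 650.567 meV

This is an order-of-magnitude estimate of the ground state energy.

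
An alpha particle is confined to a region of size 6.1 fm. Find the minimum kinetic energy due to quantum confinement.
35.093 keV

Using the uncertainty principle:

1. Position uncertainty: Δx ≈ 6.100e-15 m
2. Minimum momentum uncertainty: Δp = ℏ/(2Δx) = 8.644e-21 kg·m/s
3. Minimum kinetic energy:
   KE = (Δp)²/(2m) = (8.644e-21)²/(2 × 6.645e-27 kg)
   KE = 5.623e-15 J = 35.093 keV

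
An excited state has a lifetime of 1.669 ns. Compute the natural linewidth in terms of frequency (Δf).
47.680 MHz

Using the energy-time uncertainty principle and E = hf:
ΔEΔt ≥ ℏ/2
hΔf·Δt ≥ ℏ/2

The minimum frequency uncertainty is:
Δf = ℏ/(2hτ) = 1/(4πτ)
Δf = 1/(4π × 1.669e-09 s)
Δf = 4.768e+07 Hz = 47.680 MHz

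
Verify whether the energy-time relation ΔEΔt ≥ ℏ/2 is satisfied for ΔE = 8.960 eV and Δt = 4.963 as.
No, it violates the uncertainty relation.

Calculate the product ΔEΔt:
ΔE = 8.960 eV = 1.436e-18 J
ΔEΔt = (1.436e-18 J) × (4.963e-18 s)
ΔEΔt = 7.125e-36 J·s

Compare to the minimum allowed value ℏ/2:
ℏ/2 = 5.273e-35 J·s

Since ΔEΔt = 7.125e-36 J·s < 5.273e-35 J·s = ℏ/2,
this violates the uncertainty relation.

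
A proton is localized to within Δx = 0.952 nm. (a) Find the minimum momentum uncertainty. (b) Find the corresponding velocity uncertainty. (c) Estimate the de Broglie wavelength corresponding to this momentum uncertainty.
(a) Δp_min = 5.539 × 10^-26 kg·m/s
(b) Δv_min = 33.114 m/s
(c) λ_dB = 11.963 nm

Step-by-step:

(a) From the uncertainty principle:
Δp_min = ℏ/(2Δx) = (1.055e-34 J·s)/(2 × 9.520e-10 m) = 5.539e-26 kg·m/s

(b) The velocity uncertainty:
Δv = Δp/m = (5.539e-26 kg·m/s)/(1.673e-27 kg) = 3.311e+01 m/s = 33.114 m/s

(c) The de Broglie wavelength for this momentum:
λ = h/p = (6.626e-34 J·s)/(5.539e-26 kg·m/s) = 1.196e-08 m = 11.963 nm

Note: The de Broglie wavelength is comparable to the localization size, as expected from wave-particle duality.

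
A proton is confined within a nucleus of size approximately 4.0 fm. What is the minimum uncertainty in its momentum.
1.318 × 10^-20 kg·m/s

Using the Heisenberg uncertainty principle:
ΔxΔp ≥ ℏ/2

With Δx ≈ L = 4.000e-15 m (the confinement size):
Δp_min = ℏ/(2Δx)
Δp_min = (1.055e-34 J·s) / (2 × 4.000e-15 m)
Δp_min = 1.318e-20 kg·m/s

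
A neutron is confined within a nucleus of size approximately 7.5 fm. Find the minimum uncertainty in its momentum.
7.030 × 10^-21 kg·m/s

Using the Heisenberg uncertainty principle:
ΔxΔp ≥ ℏ/2

With Δx ≈ L = 7.500e-15 m (the confinement size):
Δp_min = ℏ/(2Δx)
Δp_min = (1.055e-34 J·s) / (2 × 7.500e-15 m)
Δp_min = 7.030e-21 kg·m/s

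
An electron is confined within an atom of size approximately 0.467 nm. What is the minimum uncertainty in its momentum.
1.129 × 10^-25 kg·m/s

Using the Heisenberg uncertainty principle:
ΔxΔp ≥ ℏ/2

With Δx ≈ L = 4.670e-10 m (the confinement size):
Δp_min = ℏ/(2Δx)
Δp_min = (1.055e-34 J·s) / (2 × 4.670e-10 m)
Δp_min = 1.129e-25 kg·m/s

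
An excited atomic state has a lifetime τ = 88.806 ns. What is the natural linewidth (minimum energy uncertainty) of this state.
3.706 neV

Using the energy-time uncertainty principle:
ΔEΔt ≥ ℏ/2

The lifetime τ represents the time uncertainty Δt.
The natural linewidth (minimum energy uncertainty) is:

ΔE = ℏ/(2τ)
ΔE = (1.055e-34 J·s) / (2 × 8.881e-08 s)
ΔE = 5.938e-28 J = 3.706 neV

This natural linewidth limits the precision of spectroscopic measurements.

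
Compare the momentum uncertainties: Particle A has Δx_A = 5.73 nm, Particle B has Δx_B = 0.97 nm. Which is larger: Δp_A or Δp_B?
Particle B has the larger minimum momentum uncertainty, by a factor of 5.91.

For each particle, the minimum momentum uncertainty is Δp_min = ℏ/(2Δx):

Particle A: Δp_A = ℏ/(2×5.730e-09 m) = 9.202e-27 kg·m/s
Particle B: Δp_B = ℏ/(2×9.700e-10 m) = 5.436e-26 kg·m/s

Ratio: Δp_B/Δp_A = 5.91

Since Δp_min ∝ 1/Δx, the particle with smaller position uncertainty (B) has larger momentum uncertainty.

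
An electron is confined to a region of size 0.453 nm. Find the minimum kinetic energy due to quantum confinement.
46.416 meV

Using the uncertainty principle:

1. Position uncertainty: Δx ≈ 4.530e-10 m
2. Minimum momentum uncertainty: Δp = ℏ/(2Δx) = 1.164e-25 kg·m/s
3. Minimum kinetic energy:
   KE = (Δp)²/(2m) = (1.164e-25)²/(2 × 9.109e-31 kg)
   KE = 7.437e-21 J = 46.416 meV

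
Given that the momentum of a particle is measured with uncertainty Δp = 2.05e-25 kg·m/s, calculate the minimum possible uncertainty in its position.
257.213 pm

Using the Heisenberg uncertainty principle:
ΔxΔp ≥ ℏ/2

The minimum uncertainty in position is:
Δx_min = ℏ/(2Δp)
Δx_min = (1.055e-34 J·s) / (2 × 2.050e-25 kg·m/s)
Δx_min = 2.572e-10 m = 257.213 pm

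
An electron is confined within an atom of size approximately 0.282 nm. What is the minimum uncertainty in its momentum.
1.870 × 10^-25 kg·m/s

Using the Heisenberg uncertainty principle:
ΔxΔp ≥ ℏ/2

With Δx ≈ L = 2.820e-10 m (the confinement size):
Δp_min = ℏ/(2Δx)
Δp_min = (1.055e-34 J·s) / (2 × 2.820e-10 m)
Δp_min = 1.870e-25 kg·m/s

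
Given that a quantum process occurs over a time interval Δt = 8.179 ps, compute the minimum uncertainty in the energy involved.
40.238 μeV

Using the energy-time uncertainty principle:
ΔEΔt ≥ ℏ/2

The minimum uncertainty in energy is:
ΔE_min = ℏ/(2Δt)
ΔE_min = (1.055e-34 J·s) / (2 × 8.179e-12 s)
ΔE_min = 6.447e-24 J = 40.238 μeV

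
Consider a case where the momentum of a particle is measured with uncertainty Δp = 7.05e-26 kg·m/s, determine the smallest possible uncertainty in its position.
747.923 pm

Using the Heisenberg uncertainty principle:
ΔxΔp ≥ ℏ/2

The minimum uncertainty in position is:
Δx_min = ℏ/(2Δp)
Δx_min = (1.055e-34 J·s) / (2 × 7.050e-26 kg·m/s)
Δx_min = 7.479e-10 m = 747.923 pm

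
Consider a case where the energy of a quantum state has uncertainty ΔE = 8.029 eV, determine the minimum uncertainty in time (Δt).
40.990 as

Using the energy-time uncertainty principle:
ΔEΔt ≥ ℏ/2

The minimum uncertainty in time is:
Δt_min = ℏ/(2ΔE)
Δt_min = (1.055e-34 J·s) / (2 × 1.286e-18 J)
Δt_min = 4.099e-17 s = 40.990 as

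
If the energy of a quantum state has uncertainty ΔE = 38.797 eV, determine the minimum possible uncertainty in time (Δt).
8.483 as

Using the energy-time uncertainty principle:
ΔEΔt ≥ ℏ/2

The minimum uncertainty in time is:
Δt_min = ℏ/(2ΔE)
Δt_min = (1.055e-34 J·s) / (2 × 6.216e-18 J)
Δt_min = 8.483e-18 s = 8.483 as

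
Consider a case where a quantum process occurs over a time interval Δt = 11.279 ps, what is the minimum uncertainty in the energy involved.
29.179 μeV

Using the energy-time uncertainty principle:
ΔEΔt ≥ ℏ/2

The minimum uncertainty in energy is:
ΔE_min = ℏ/(2Δt)
ΔE_min = (1.055e-34 J·s) / (2 × 1.128e-11 s)
ΔE_min = 4.675e-24 J = 29.179 μeV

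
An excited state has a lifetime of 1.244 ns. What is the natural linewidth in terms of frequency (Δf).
63.969 MHz

Using the energy-time uncertainty principle and E = hf:
ΔEΔt ≥ ℏ/2
hΔf·Δt ≥ ℏ/2

The minimum frequency uncertainty is:
Δf = ℏ/(2hτ) = 1/(4πτ)
Δf = 1/(4π × 1.244e-09 s)
Δf = 6.397e+07 Hz = 63.969 MHz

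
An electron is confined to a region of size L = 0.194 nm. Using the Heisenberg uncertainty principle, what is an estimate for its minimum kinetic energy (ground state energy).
253.081 meV

Using the uncertainty principle to estimate ground state energy:

1. The position uncertainty is approximately the confinement size:
   Δx ≈ L = 1.940e-10 m

2. From ΔxΔp ≥ ℏ/2, the minimum momentum uncertainty is:
   Δp ≈ ℏ/(2L) = 2.718e-25 kg·m/s

3. The kinetic energy is approximately:
   KE ≈ (Δp)²/(2m) = (2.718e-25)²/(2 × 9.109e-31 kg)
   KE ≈ 4.055e-20 J = 253.081 meV

This is an order-of-magnitude estimate of the ground state energy.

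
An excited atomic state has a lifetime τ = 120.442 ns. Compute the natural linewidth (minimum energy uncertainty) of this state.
2.732 neV

Using the energy-time uncertainty principle:
ΔEΔt ≥ ℏ/2

The lifetime τ represents the time uncertainty Δt.
The natural linewidth (minimum energy uncertainty) is:

ΔE = ℏ/(2τ)
ΔE = (1.055e-34 J·s) / (2 × 1.204e-07 s)
ΔE = 4.378e-28 J = 2.732 neV

This natural linewidth limits the precision of spectroscopic measurements.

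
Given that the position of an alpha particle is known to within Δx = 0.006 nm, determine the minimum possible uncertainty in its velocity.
1.323 km/s

Using the Heisenberg uncertainty principle and Δp = mΔv:
ΔxΔp ≥ ℏ/2
Δx(mΔv) ≥ ℏ/2

The minimum uncertainty in velocity is:
Δv_min = ℏ/(2mΔx)
Δv_min = (1.055e-34 J·s) / (2 × 6.645e-27 kg × 6.000e-12 m)
Δv_min = 1.323e+03 m/s = 1.323 km/s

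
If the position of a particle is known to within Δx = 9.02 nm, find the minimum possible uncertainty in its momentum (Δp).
5.846 × 10^-27 kg·m/s

Using the Heisenberg uncertainty principle:
ΔxΔp ≥ ℏ/2

The minimum uncertainty in momentum is:
Δp_min = ℏ/(2Δx)
Δp_min = (1.055e-34 J·s) / (2 × 9.020e-09 m)
Δp_min = 5.846e-27 kg·m/s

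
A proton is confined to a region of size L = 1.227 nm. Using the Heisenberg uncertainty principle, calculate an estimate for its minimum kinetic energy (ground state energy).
3.446 μeV

Using the uncertainty principle to estimate ground state energy:

1. The position uncertainty is approximately the confinement size:
   Δx ≈ L = 1.227e-09 m

2. From ΔxΔp ≥ ℏ/2, the minimum momentum uncertainty is:
   Δp ≈ ℏ/(2L) = 4.297e-26 kg·m/s

3. The kinetic energy is approximately:
   KE ≈ (Δp)²/(2m) = (4.297e-26)²/(2 × 1.673e-27 kg)
   KE ≈ 5.520e-25 J = 3.446 μeV

This is an order-of-magnitude estimate of the ground state energy.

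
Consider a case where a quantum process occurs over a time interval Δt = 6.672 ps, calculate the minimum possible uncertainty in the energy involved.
49.326 μeV

Using the energy-time uncertainty principle:
ΔEΔt ≥ ℏ/2

The minimum uncertainty in energy is:
ΔE_min = ℏ/(2Δt)
ΔE_min = (1.055e-34 J·s) / (2 × 6.672e-12 s)
ΔE_min = 7.903e-24 J = 49.326 μeV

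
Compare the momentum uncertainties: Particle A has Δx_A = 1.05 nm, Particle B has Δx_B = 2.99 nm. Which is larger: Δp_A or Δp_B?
Particle A has the larger minimum momentum uncertainty, by a factor of 2.85.

For each particle, the minimum momentum uncertainty is Δp_min = ℏ/(2Δx):

Particle A: Δp_A = ℏ/(2×1.050e-09 m) = 5.022e-26 kg·m/s
Particle B: Δp_B = ℏ/(2×2.990e-09 m) = 1.763e-26 kg·m/s

Ratio: Δp_A/Δp_B = 2.85

Since Δp_min ∝ 1/Δx, the particle with smaller position uncertainty (A) has larger momentum uncertainty.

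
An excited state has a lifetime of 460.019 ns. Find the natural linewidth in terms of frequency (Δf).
172.987 kHz

Using the energy-time uncertainty principle and E = hf:
ΔEΔt ≥ ℏ/2
hΔf·Δt ≥ ℏ/2

The minimum frequency uncertainty is:
Δf = ℏ/(2hτ) = 1/(4πτ)
Δf = 1/(4π × 4.600e-07 s)
Δf = 1.730e+05 Hz = 172.987 kHz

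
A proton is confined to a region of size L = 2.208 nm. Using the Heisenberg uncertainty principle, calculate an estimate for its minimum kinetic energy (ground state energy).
1.064 μeV

Using the uncertainty principle to estimate ground state energy:

1. The position uncertainty is approximately the confinement size:
   Δx ≈ L = 2.208e-09 m

2. From ΔxΔp ≥ ℏ/2, the minimum momentum uncertainty is:
   Δp ≈ ℏ/(2L) = 2.388e-26 kg·m/s

3. The kinetic energy is approximately:
   KE ≈ (Δp)²/(2m) = (2.388e-26)²/(2 × 1.673e-27 kg)
   KE ≈ 1.705e-25 J = 1.064 μeV

This is an order-of-magnitude estimate of the ground state energy.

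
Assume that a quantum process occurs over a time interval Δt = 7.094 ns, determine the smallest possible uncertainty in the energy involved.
46.392 neV

Using the energy-time uncertainty principle:
ΔEΔt ≥ ℏ/2

The minimum uncertainty in energy is:
ΔE_min = ℏ/(2Δt)
ΔE_min = (1.055e-34 J·s) / (2 × 7.094e-09 s)
ΔE_min = 7.433e-27 J = 46.392 neV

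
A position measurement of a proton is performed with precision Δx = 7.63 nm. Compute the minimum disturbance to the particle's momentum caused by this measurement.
6.911 × 10^-27 kg·m/s

The uncertainty principle implies that measuring position disturbs momentum:
ΔxΔp ≥ ℏ/2

When we measure position with precision Δx, we necessarily introduce a momentum uncertainty:
Δp ≥ ℏ/(2Δx)
Δp_min = (1.055e-34 J·s) / (2 × 7.630e-09 m)
Δp_min = 6.911e-27 kg·m/s

The more precisely we measure position, the greater the momentum disturbance.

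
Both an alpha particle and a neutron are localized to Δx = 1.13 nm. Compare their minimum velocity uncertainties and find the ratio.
The neutron has the larger minimum velocity uncertainty, by a ratio of 4.0.

For both particles, Δp_min = ℏ/(2Δx) = 4.666e-26 kg·m/s (same for both).

The velocity uncertainty is Δv = Δp/m:
- alpha particle: Δv = 4.666e-26 / 6.645e-27 = 7.023e+00 m/s = 7.023 m/s
- neutron: Δv = 4.666e-26 / 1.675e-27 = 2.786e+01 m/s = 27.859 m/s

Ratio: 2.786e+01 / 7.023e+00 = 4.0

The lighter particle has larger velocity uncertainty because Δv ∝ 1/m.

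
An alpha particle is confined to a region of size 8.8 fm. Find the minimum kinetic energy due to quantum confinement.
16.862 keV

Using the uncertainty principle:

1. Position uncertainty: Δx ≈ 8.800e-15 m
2. Minimum momentum uncertainty: Δp = ℏ/(2Δx) = 5.992e-21 kg·m/s
3. Minimum kinetic energy:
   KE = (Δp)²/(2m) = (5.992e-21)²/(2 × 6.645e-27 kg)
   KE = 2.702e-15 J = 16.862 keV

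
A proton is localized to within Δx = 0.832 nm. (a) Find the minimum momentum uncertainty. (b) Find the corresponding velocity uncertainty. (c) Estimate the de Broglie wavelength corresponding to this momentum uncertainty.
(a) Δp_min = 6.338 × 10^-26 kg·m/s
(b) Δv_min = 37.890 m/s
(c) λ_dB = 10.455 nm

Step-by-step:

(a) From the uncertainty principle:
Δp_min = ℏ/(2Δx) = (1.055e-34 J·s)/(2 × 8.320e-10 m) = 6.338e-26 kg·m/s

(b) The velocity uncertainty:
Δv = Δp/m = (6.338e-26 kg·m/s)/(1.673e-27 kg) = 3.789e+01 m/s = 37.890 m/s

(c) The de Broglie wavelength for this momentum:
λ = h/p = (6.626e-34 J·s)/(6.338e-26 kg·m/s) = 1.046e-08 m = 10.455 nm

Note: The de Broglie wavelength is comparable to the localization size, as expected from wave-particle duality.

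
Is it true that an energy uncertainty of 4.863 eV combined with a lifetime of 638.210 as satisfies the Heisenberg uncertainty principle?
Yes, it satisfies the uncertainty relation.

Calculate the product ΔEΔt:
ΔE = 4.863 eV = 7.791e-19 J
ΔEΔt = (7.791e-19 J) × (6.382e-16 s)
ΔEΔt = 4.973e-34 J·s

Compare to the minimum allowed value ℏ/2:
ℏ/2 = 5.273e-35 J·s

Since ΔEΔt = 4.973e-34 J·s ≥ 5.273e-35 J·s = ℏ/2,
this satisfies the uncertainty relation.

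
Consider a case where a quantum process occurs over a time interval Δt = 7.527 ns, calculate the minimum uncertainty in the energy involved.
43.723 neV

Using the energy-time uncertainty principle:
ΔEΔt ≥ ℏ/2

The minimum uncertainty in energy is:
ΔE_min = ℏ/(2Δt)
ΔE_min = (1.055e-34 J·s) / (2 × 7.527e-09 s)
ΔE_min = 7.005e-27 J = 43.723 neV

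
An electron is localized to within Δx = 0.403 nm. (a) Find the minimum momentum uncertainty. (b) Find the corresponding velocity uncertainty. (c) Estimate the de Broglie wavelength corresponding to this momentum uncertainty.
(a) Δp_min = 1.308 × 10^-25 kg·m/s
(b) Δv_min = 143.632 km/s
(c) λ_dB = 5.064 nm

Step-by-step:

(a) From the uncertainty principle:
Δp_min = ℏ/(2Δx) = (1.055e-34 J·s)/(2 × 4.030e-10 m) = 1.308e-25 kg·m/s

(b) The velocity uncertainty:
Δv = Δp/m = (1.308e-25 kg·m/s)/(9.109e-31 kg) = 1.436e+05 m/s = 143.632 km/s

(c) The de Broglie wavelength for this momentum:
λ = h/p = (6.626e-34 J·s)/(1.308e-25 kg·m/s) = 5.064e-09 m = 5.064 nm

Note: The de Broglie wavelength is comparable to the localization size, as expected from wave-particle duality.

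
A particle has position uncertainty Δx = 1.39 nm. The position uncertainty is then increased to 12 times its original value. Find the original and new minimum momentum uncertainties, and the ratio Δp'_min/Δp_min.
Original Δp_min = 3.793 × 10^-26 kg·m/s; new Δp'_min = 3.161 × 10^-27 kg·m/s; ratio Δp'_min/Δp_min = 1/12.

From the uncertainty principle ΔxΔp ≥ ℏ/2, the minimum momentum uncertainty is Δp_min = ℏ/(2Δx).

Original (Δx = 1.39 nm = 1.390e-09 m):
Δp_min = (1.055e-34 J·s)/(2 × 1.390e-09 m) = 3.793e-26 kg·m/s

When Δx → 12Δx:
Δp'_min = ℏ/(2 × 12Δx) = (1/12) × ℏ/(2Δx) = (1/12) × Δp_min
Δp'_min = 1/12 × 3.793e-26 kg·m/s = 3.161e-27 kg·m/s

Since Δp_min ∝ 1/Δx, when Δx is increased to 12 times its original value, Δp_min decreases to 1/12 of its original value.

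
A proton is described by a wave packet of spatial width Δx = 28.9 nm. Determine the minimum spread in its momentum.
1.825 × 10^-27 kg·m/s

For a wave packet, the spatial width Δx and momentum spread Δp are related by the uncertainty principle:
ΔxΔp ≥ ℏ/2

The minimum momentum spread is:
Δp_min = ℏ/(2Δx)
Δp_min = (1.055e-34 J·s) / (2 × 2.890e-08 m)
Δp_min = 1.825e-27 kg·m/s

A wave packet cannot have both a well-defined position and well-defined momentum.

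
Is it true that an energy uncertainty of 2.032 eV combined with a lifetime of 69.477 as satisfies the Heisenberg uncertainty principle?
No, it violates the uncertainty relation.

Calculate the product ΔEΔt:
ΔE = 2.032 eV = 3.256e-19 J
ΔEΔt = (3.256e-19 J) × (6.948e-17 s)
ΔEΔt = 2.262e-35 J·s

Compare to the minimum allowed value ℏ/2:
ℏ/2 = 5.273e-35 J·s

Since ΔEΔt = 2.262e-35 J·s < 5.273e-35 J·s = ℏ/2,
this violates the uncertainty relation.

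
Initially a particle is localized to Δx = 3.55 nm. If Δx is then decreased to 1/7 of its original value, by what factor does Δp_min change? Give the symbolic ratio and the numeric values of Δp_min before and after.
Original Δp_min = 1.485 × 10^-26 kg·m/s; new Δp'_min = 1.040 × 10^-25 kg·m/s; ratio Δp'_min/Δp_min = 7.

From the uncertainty principle ΔxΔp ≥ ℏ/2, the minimum momentum uncertainty is Δp_min = ℏ/(2Δx).

Original (Δx = 3.55 nm = 3.550e-09 m):
Δp_min = (1.055e-34 J·s)/(2 × 3.550e-09 m) = 1.485e-26 kg·m/s

When Δx → (1/7)Δx:
Δp'_min = ℏ/(2 × (1/7)Δx) = 7 × ℏ/(2Δx) = 7 × Δp_min
Δp'_min = 7 × 1.485e-26 kg·m/s = 1.040e-25 kg·m/s

Since Δp_min ∝ 1/Δx, when Δx is decreased to 1/7 of its original value, Δp_min increases to 7 times its original value.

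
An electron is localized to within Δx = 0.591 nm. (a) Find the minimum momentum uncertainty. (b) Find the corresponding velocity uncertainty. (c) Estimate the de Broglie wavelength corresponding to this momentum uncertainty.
(a) Δp_min = 8.922 × 10^-26 kg·m/s
(b) Δv_min = 97.942 km/s
(c) λ_dB = 7.427 nm

Step-by-step:

(a) From the uncertainty principle:
Δp_min = ℏ/(2Δx) = (1.055e-34 J·s)/(2 × 5.910e-10 m) = 8.922e-26 kg·m/s

(b) The velocity uncertainty:
Δv = Δp/m = (8.922e-26 kg·m/s)/(9.109e-31 kg) = 9.794e+04 m/s = 97.942 km/s

(c) The de Broglie wavelength for this momentum:
λ = h/p = (6.626e-34 J·s)/(8.922e-26 kg·m/s) = 7.427e-09 m = 7.427 nm

Note: The de Broglie wavelength is comparable to the localization size, as expected from wave-particle duality.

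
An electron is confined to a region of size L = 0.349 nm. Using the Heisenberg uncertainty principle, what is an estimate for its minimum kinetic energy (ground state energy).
78.201 meV

Using the uncertainty principle to estimate ground state energy:

1. The position uncertainty is approximately the confinement size:
   Δx ≈ L = 3.490e-10 m

2. From ΔxΔp ≥ ℏ/2, the minimum momentum uncertainty is:
   Δp ≈ ℏ/(2L) = 1.511e-25 kg·m/s

3. The kinetic energy is approximately:
   KE ≈ (Δp)²/(2m) = (1.511e-25)²/(2 × 9.109e-31 kg)
   KE ≈ 1.253e-20 J = 78.201 meV

This is an order-of-magnitude estimate of the ground state energy.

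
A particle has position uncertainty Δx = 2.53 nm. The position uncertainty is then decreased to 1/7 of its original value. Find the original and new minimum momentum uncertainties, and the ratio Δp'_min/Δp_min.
Original Δp_min = 2.084 × 10^-26 kg·m/s; new Δp'_min = 1.459 × 10^-25 kg·m/s; ratio Δp'_min/Δp_min = 7.

From the uncertainty principle ΔxΔp ≥ ℏ/2, the minimum momentum uncertainty is Δp_min = ℏ/(2Δx).

Original (Δx = 2.53 nm = 2.530e-09 m):
Δp_min = (1.055e-34 J·s)/(2 × 2.530e-09 m) = 2.084e-26 kg·m/s

When Δx → (1/7)Δx:
Δp'_min = ℏ/(2 × (1/7)Δx) = 7 × ℏ/(2Δx) = 7 × Δp_min
Δp'_min = 7 × 2.084e-26 kg·m/s = 1.459e-25 kg·m/s

Since Δp_min ∝ 1/Δx, when Δx is decreased to 1/7 of its original value, Δp_min increases to 7 times its original value.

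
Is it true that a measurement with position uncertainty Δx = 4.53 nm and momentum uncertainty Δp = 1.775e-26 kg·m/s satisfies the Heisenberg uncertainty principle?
Yes, it satisfies the uncertainty principle.

Calculate the product ΔxΔp:
ΔxΔp = (4.530e-09 m) × (1.775e-26 kg·m/s)
ΔxΔp = 8.041e-35 J·s

Compare to the minimum allowed value ℏ/2:
ℏ/2 = 5.273e-35 J·s

Since ΔxΔp = 8.041e-35 J·s ≥ 5.273e-35 J·s = ℏ/2,
the measurement satisfies the uncertainty principle.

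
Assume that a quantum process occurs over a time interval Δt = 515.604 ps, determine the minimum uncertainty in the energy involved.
638.292 neV

Using the energy-time uncertainty principle:
ΔEΔt ≥ ℏ/2

The minimum uncertainty in energy is:
ΔE_min = ℏ/(2Δt)
ΔE_min = (1.055e-34 J·s) / (2 × 5.156e-10 s)
ΔE_min = 1.023e-25 J = 638.292 neV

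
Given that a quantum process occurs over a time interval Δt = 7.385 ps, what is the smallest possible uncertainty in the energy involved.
44.564 μeV

Using the energy-time uncertainty principle:
ΔEΔt ≥ ℏ/2

The minimum uncertainty in energy is:
ΔE_min = ℏ/(2Δt)
ΔE_min = (1.055e-34 J·s) / (2 × 7.385e-12 s)
ΔE_min = 7.140e-24 J = 44.564 μeV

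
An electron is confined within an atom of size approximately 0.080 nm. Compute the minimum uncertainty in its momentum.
6.591 × 10^-25 kg·m/s

Using the Heisenberg uncertainty principle:
ΔxΔp ≥ ℏ/2

With Δx ≈ L = 8.000e-11 m (the confinement size):
Δp_min = ℏ/(2Δx)
Δp_min = (1.055e-34 J·s) / (2 × 8.000e-11 m)
Δp_min = 6.591e-25 kg·m/s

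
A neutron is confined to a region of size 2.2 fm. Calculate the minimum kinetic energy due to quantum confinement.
1.070 MeV

Using the uncertainty principle:

1. Position uncertainty: Δx ≈ 2.200e-15 m
2. Minimum momentum uncertainty: Δp = ℏ/(2Δx) = 2.397e-20 kg·m/s
3. Minimum kinetic energy:
   KE = (Δp)²/(2m) = (2.397e-20)²/(2 × 1.675e-27 kg)
   KE = 1.715e-13 J = 1.070 MeV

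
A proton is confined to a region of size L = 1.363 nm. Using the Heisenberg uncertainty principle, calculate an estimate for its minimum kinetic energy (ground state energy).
2.792 μeV

Using the uncertainty principle to estimate ground state energy:

1. The position uncertainty is approximately the confinement size:
   Δx ≈ L = 1.363e-09 m

2. From ΔxΔp ≥ ℏ/2, the minimum momentum uncertainty is:
   Δp ≈ ℏ/(2L) = 3.869e-26 kg·m/s

3. The kinetic energy is approximately:
   KE ≈ (Δp)²/(2m) = (3.869e-26)²/(2 × 1.673e-27 kg)
   KE ≈ 4.474e-25 J = 2.792 μeV

This is an order-of-magnitude estimate of the ground state energy.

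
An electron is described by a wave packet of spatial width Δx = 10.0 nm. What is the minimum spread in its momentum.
5.273 × 10^-27 kg·m/s

For a wave packet, the spatial width Δx and momentum spread Δp are related by the uncertainty principle:
ΔxΔp ≥ ℏ/2

The minimum momentum spread is:
Δp_min = ℏ/(2Δx)
Δp_min = (1.055e-34 J·s) / (2 × 1.000e-08 m)
Δp_min = 5.273e-27 kg·m/s

A wave packet cannot have both a well-defined position and well-defined momentum.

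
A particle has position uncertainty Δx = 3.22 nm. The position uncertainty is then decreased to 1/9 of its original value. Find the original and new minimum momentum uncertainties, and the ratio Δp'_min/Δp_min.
Original Δp_min = 1.638 × 10^-26 kg·m/s; new Δp'_min = 1.474 × 10^-25 kg·m/s; ratio Δp'_min/Δp_min = 9.

From the uncertainty principle ΔxΔp ≥ ℏ/2, the minimum momentum uncertainty is Δp_min = ℏ/(2Δx).

Original (Δx = 3.22 nm = 3.220e-09 m):
Δp_min = (1.055e-34 J·s)/(2 × 3.220e-09 m) = 1.638e-26 kg·m/s

When Δx → (1/9)Δx:
Δp'_min = ℏ/(2 × (1/9)Δx) = 9 × ℏ/(2Δx) = 9 × Δp_min
Δp'_min = 9 × 1.638e-26 kg·m/s = 1.474e-25 kg·m/s

Since Δp_min ∝ 1/Δx, when Δx is decreased to 1/9 of its original value, Δp_min increases to 9 times its original value.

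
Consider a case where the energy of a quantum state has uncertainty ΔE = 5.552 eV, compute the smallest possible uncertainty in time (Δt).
59.277 as

Using the energy-time uncertainty principle:
ΔEΔt ≥ ℏ/2

The minimum uncertainty in time is:
Δt_min = ℏ/(2ΔE)
Δt_min = (1.055e-34 J·s) / (2 × 8.895e-19 J)
Δt_min = 5.928e-17 s = 59.277 as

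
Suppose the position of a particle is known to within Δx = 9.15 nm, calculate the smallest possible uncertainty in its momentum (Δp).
5.763 × 10^-27 kg·m/s

Using the Heisenberg uncertainty principle:
ΔxΔp ≥ ℏ/2

The minimum uncertainty in momentum is:
Δp_min = ℏ/(2Δx)
Δp_min = (1.055e-34 J·s) / (2 × 9.150e-09 m)
Δp_min = 5.763e-27 kg·m/s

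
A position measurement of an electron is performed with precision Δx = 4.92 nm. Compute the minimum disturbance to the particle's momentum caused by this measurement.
1.072 × 10^-26 kg·m/s

The uncertainty principle implies that measuring position disturbs momentum:
ΔxΔp ≥ ℏ/2

When we measure position with precision Δx, we necessarily introduce a momentum uncertainty:
Δp ≥ ℏ/(2Δx)
Δp_min = (1.055e-34 J·s) / (2 × 4.920e-09 m)
Δp_min = 1.072e-26 kg·m/s

The more precisely we measure position, the greater the momentum disturbance.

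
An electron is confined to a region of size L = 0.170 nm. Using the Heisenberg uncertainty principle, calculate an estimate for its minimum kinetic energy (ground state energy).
329.583 meV

Using the uncertainty principle to estimate ground state energy:

1. The position uncertainty is approximately the confinement size:
   Δx ≈ L = 1.700e-10 m

2. From ΔxΔp ≥ ℏ/2, the minimum momentum uncertainty is:
   Δp ≈ ℏ/(2L) = 3.102e-25 kg·m/s

3. The kinetic energy is approximately:
   KE ≈ (Δp)²/(2m) = (3.102e-25)²/(2 × 9.109e-31 kg)
   KE ≈ 5.281e-20 J = 329.583 meV

This is an order-of-magnitude estimate of the ground state energy.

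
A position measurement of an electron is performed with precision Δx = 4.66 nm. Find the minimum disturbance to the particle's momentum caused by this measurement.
1.132 × 10^-26 kg·m/s

The uncertainty principle implies that measuring position disturbs momentum:
ΔxΔp ≥ ℏ/2

When we measure position with precision Δx, we necessarily introduce a momentum uncertainty:
Δp ≥ ℏ/(2Δx)
Δp_min = (1.055e-34 J·s) / (2 × 4.660e-09 m)
Δp_min = 1.132e-26 kg·m/s

The more precisely we measure position, the greater the momentum disturbance.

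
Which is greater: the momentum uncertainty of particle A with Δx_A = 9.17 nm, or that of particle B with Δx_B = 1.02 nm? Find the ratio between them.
Particle B has the larger minimum momentum uncertainty, by a factor of 8.99.

For each particle, the minimum momentum uncertainty is Δp_min = ℏ/(2Δx):

Particle A: Δp_A = ℏ/(2×9.170e-09 m) = 5.750e-27 kg·m/s
Particle B: Δp_B = ℏ/(2×1.020e-09 m) = 5.169e-26 kg·m/s

Ratio: Δp_B/Δp_A = 8.99

Since Δp_min ∝ 1/Δx, the particle with smaller position uncertainty (B) has larger momentum uncertainty.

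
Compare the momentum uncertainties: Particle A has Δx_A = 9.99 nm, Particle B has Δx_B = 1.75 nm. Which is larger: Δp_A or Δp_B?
Particle B has the larger minimum momentum uncertainty, by a factor of 5.71.

For each particle, the minimum momentum uncertainty is Δp_min = ℏ/(2Δx):

Particle A: Δp_A = ℏ/(2×9.990e-09 m) = 5.278e-27 kg·m/s
Particle B: Δp_B = ℏ/(2×1.750e-09 m) = 3.013e-26 kg·m/s

Ratio: Δp_B/Δp_A = 5.71

Since Δp_min ∝ 1/Δx, the particle with smaller position uncertainty (B) has larger momentum uncertainty.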